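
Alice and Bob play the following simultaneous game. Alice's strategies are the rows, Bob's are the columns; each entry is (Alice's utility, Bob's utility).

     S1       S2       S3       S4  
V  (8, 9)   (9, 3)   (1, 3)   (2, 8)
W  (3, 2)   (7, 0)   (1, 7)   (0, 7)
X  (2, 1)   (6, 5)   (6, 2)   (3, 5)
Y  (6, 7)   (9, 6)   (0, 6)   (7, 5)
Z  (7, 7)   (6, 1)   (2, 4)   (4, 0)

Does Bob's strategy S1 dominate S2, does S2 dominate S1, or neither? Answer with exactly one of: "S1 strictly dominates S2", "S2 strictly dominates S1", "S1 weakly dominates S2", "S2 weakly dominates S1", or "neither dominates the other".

S1's payoffs vs S2's, by Alice's action — V: 9>3, W: 2>0, X: 1<5, Y: 7>6, Z: 7>1.
S1 does better at V, W, Y, Z but worse at X; neither strategy dominates the other.

neither dominates the other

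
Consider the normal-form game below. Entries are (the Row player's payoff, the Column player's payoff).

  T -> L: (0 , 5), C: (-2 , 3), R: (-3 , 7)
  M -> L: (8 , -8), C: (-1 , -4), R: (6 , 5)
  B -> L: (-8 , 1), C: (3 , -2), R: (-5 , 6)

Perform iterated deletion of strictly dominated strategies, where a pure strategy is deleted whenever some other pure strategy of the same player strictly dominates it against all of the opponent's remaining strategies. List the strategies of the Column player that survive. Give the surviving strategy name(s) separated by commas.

The Row player's strategy T is strictly dominated by M (L: 8>0, C: -1>-2, R: 6>-3) and is removed.
Column L is eliminated: R beats it against every remaining row (M: 5>-8, B: 6>1).
Column C is eliminated: R beats it against every remaining row (M: 5>-4, B: 6>-2).
The Row player's strategy B is strictly dominated by M (R: 6>-5) and is removed.
Among the remaining strategies, none is strictly dominated by another pure strategy of the same player, so the elimination stops.
Surviving strategies — the Row player: {M}; the Column player: {R}.

R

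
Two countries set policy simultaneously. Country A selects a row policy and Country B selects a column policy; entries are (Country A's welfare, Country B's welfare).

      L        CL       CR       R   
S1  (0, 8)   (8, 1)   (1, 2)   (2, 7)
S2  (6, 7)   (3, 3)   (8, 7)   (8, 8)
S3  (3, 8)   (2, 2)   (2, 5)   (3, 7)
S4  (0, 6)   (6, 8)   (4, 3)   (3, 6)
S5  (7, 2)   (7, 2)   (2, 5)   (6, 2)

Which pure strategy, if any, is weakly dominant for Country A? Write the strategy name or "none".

none

S1 fails to dominate S2 at L (0<6).
S2 fails to dominate S1 at CL (3<8).
S3 fails to dominate S1 at CL (2<8).
S4 fails to dominate S1 at CL (6<8).
S5 fails to dominate S1 at CL (7<8).
No single strategy dominates all the others.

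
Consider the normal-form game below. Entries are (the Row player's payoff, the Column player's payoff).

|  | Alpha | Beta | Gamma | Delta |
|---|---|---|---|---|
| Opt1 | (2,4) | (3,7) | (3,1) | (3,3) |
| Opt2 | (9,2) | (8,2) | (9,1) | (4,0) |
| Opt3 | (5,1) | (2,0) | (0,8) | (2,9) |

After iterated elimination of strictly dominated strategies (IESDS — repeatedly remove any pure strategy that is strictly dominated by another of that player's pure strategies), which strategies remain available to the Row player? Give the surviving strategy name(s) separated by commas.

Row Opt1 is eliminated: Opt2 beats it against every remaining column (Alpha: 9>2, Beta: 8>3, Gamma: 9>3, Delta: 4>3).
For the Row player, Opt2 strictly dominates Opt3 on the remaining columns (Alpha: 9>5, Beta: 8>2, Gamma: 9>0, Delta: 4>2); eliminate Opt3.
The Column player's strategy Gamma is strictly dominated by Alpha (Opt2: 2>1) and is removed.
The Column player's strategy Delta is strictly dominated by Alpha (Opt2: 2>0) and is removed.
Among the remaining strategies, none is strictly dominated by another pure strategy of the same player, so the elimination stops.
Surviving strategies — the Row player: {Opt2}; the Column player: {Alpha, Beta}.

Opt2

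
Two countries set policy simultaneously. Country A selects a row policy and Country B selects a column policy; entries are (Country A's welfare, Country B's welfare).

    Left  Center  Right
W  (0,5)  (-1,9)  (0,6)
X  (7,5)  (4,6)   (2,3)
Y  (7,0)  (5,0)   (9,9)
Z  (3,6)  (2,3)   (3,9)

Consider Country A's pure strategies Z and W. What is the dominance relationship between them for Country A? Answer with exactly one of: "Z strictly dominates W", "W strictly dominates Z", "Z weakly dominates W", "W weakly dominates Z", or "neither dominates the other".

Z strictly dominates W

Compare Z to W across every action of Country B: Left: 3>0, Center: 2>-1, Right: 3>0.
Every comparison favours Z, so Z strictly dominates W.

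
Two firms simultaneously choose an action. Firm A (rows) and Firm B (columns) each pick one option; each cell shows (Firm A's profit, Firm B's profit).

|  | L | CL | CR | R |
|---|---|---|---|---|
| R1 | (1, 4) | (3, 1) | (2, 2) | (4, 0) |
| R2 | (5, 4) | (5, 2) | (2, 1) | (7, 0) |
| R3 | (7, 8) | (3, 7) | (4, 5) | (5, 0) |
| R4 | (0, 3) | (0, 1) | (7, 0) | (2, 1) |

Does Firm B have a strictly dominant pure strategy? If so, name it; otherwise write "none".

L

L vs CL: R1: 4>1, R2: 4>2, R3: 8>7, R4: 3>1.
L vs CR: R1: 4>2, R2: 4>1, R3: 8>5, R4: 3>0.
L vs R: R1: 4>0, R2: 4>0, R3: 8>0, R4: 3>1.
L strictly beats every other strategy against every opponent action, so it is strictly dominant.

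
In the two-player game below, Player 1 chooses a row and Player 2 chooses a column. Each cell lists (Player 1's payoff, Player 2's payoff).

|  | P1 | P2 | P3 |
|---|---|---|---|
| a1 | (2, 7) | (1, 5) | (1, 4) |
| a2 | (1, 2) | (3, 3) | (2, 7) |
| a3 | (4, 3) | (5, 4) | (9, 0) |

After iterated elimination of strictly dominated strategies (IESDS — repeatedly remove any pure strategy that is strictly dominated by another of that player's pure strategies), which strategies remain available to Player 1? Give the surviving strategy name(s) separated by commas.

Player 1's strategy a1 is strictly dominated by a3 (P1: 4>2, P2: 5>1, P3: 9>1) and is removed.
Row a2 is eliminated: a3 beats it against every remaining column (P1: 4>1, P2: 5>3, P3: 9>2).
For Player 2, P2 strictly dominates P1 on the remaining rows (a3: 4>3); eliminate P1.
For Player 2, P2 strictly dominates P3 on the remaining rows (a3: 4>0); eliminate P3.
Among the remaining strategies, none is strictly dominated by another pure strategy of the same player, so the elimination stops.
Surviving strategies — Player 1: {a3}; Player 2: {P2}.

a3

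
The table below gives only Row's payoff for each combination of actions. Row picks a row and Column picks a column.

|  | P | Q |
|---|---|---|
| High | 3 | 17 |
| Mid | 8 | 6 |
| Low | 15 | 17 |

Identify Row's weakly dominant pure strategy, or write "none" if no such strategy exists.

Low

Low vs High: P: 15>3, Q: 17=17.
Low vs Mid: P: 15>8, Q: 17>6.
Low is at least as good as every other strategy against every opponent action, so it is weakly dominant.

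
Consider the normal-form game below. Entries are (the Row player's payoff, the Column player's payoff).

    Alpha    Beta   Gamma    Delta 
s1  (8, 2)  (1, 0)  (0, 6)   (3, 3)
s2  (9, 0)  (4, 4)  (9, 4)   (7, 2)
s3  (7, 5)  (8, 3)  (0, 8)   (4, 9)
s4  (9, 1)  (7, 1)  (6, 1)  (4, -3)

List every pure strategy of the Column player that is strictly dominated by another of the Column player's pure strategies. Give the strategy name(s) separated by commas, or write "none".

none

Alpha: no other strategy beats it everywhere (Beta at s1 (2>0); Gamma at s4 (1=1); Delta at s4 (1>-3)).
Nothing dominates Beta: Alpha at s2 (4>0); Gamma at s2 (4=4); Delta at s2 (4>2).
Gamma is not dominated — it holds its own against Alpha at s1 (6>2); Beta at s1 (6>0); Delta at s1 (6>3).
Delta: no other strategy beats it everywhere (Alpha at s1 (3>2); Beta at s1 (3>0); Gamma at s3 (9>8)).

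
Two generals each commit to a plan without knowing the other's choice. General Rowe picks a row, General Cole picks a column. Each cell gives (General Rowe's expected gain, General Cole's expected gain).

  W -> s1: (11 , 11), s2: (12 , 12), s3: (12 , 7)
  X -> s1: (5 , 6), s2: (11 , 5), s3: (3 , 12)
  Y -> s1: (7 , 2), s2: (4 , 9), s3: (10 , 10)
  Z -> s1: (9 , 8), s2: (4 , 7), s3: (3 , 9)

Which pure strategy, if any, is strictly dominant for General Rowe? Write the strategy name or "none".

W

W vs X: s1: 11>5, s2: 12>11, s3: 12>3.
W vs Y: s1: 11>7, s2: 12>4, s3: 12>10.
W vs Z: s1: 11>9, s2: 12>4, s3: 12>3.
W strictly beats every other strategy against every opponent action, so it is strictly dominant.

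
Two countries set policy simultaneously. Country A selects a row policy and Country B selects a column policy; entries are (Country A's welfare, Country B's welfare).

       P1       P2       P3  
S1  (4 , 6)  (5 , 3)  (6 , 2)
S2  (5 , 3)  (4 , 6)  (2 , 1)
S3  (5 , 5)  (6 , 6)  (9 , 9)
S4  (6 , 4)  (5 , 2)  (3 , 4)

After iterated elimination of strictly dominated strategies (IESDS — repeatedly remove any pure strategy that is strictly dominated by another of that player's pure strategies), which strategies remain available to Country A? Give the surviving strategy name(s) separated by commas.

Country A's strategy S1 is strictly dominated by S3 (P1: 5>4, P2: 6>5, P3: 9>6) and is removed.
Country A's strategy S2 is strictly dominated by S4 (P1: 6>5, P2: 5>4, P3: 3>2) and is removed.
Column P2 is eliminated: P3 beats it against every remaining row (S3: 9>6, S4: 4>2).
Among the remaining strategies, none is strictly dominated by another pure strategy of the same player, so the elimination stops.
Surviving strategies — Country A: {S3, S4}; Country B: {P1, P3}.

S3, S4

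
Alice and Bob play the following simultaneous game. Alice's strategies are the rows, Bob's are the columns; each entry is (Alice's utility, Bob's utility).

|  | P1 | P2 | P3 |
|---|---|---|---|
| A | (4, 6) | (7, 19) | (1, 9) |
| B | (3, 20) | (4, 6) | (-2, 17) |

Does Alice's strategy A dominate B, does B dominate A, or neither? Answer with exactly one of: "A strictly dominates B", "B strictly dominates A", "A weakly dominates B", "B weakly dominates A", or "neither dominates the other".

A strictly dominates B

A's payoffs vs B's, by Bob's action — P1: 4>3, P2: 7>4, P3: 1>-2.
A gives a strictly higher payoff against each choice by Bob, so A strictly dominates B.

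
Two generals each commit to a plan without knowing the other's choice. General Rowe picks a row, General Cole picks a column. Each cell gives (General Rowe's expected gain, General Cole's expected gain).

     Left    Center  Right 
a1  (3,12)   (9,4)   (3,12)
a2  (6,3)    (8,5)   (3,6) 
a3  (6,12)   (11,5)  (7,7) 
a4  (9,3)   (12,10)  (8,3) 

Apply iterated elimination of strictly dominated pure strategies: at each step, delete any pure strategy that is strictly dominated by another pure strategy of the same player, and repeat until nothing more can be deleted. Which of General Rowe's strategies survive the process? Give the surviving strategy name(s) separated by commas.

General Rowe's strategy a1 is strictly dominated by a3 (Left: 6>3, Center: 11>9, Right: 7>3) and is removed.
For General Rowe, a4 strictly dominates a2 on the remaining columns (Left: 9>6, Center: 12>8, Right: 8>3); eliminate a2.
For General Rowe, a4 strictly dominates a3 on the remaining columns (Left: 9>6, Center: 12>11, Right: 8>7); eliminate a3.
General Cole's strategy Left is strictly dominated by Center (a4: 10>3) and is removed.
For General Cole, Center strictly dominates Right on the remaining rows (a4: 10>3); eliminate Right.
Among the remaining strategies, none is strictly dominated by another pure strategy of the same player, so the elimination stops.
Surviving strategies — General Rowe: {a4}; General Cole: {Center}.

a4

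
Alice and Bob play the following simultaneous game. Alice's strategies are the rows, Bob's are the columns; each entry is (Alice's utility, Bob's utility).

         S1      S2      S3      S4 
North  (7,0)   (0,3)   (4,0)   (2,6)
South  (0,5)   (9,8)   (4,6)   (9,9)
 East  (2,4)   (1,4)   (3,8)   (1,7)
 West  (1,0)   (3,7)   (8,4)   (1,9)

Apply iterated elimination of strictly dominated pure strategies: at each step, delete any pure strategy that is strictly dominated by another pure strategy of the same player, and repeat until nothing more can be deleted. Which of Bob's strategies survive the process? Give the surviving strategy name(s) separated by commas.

S4

Bob's strategy S1 is strictly dominated by S4 (North: 6>0, South: 9>5, East: 7>4, West: 9>0) and is removed.
Alice's strategy East is strictly dominated by South (S2: 9>1, S3: 4>3, S4: 9>1) and is removed.
For Bob, S4 strictly dominates S2 on the remaining rows (North: 6>3, South: 9>8, West: 9>7); eliminate S2.
For Bob, S4 strictly dominates S3 on the remaining rows (North: 6>0, South: 9>6, West: 9>4); eliminate S3.
For Alice, South strictly dominates North on the remaining columns (S4: 9>2); eliminate North.
For Alice, South strictly dominates West on the remaining columns (S4: 9>1); eliminate West.
Among the remaining strategies, none is strictly dominated by another pure strategy of the same player, so the elimination stops.
Surviving strategies — Alice: {South}; Bob: {S4}.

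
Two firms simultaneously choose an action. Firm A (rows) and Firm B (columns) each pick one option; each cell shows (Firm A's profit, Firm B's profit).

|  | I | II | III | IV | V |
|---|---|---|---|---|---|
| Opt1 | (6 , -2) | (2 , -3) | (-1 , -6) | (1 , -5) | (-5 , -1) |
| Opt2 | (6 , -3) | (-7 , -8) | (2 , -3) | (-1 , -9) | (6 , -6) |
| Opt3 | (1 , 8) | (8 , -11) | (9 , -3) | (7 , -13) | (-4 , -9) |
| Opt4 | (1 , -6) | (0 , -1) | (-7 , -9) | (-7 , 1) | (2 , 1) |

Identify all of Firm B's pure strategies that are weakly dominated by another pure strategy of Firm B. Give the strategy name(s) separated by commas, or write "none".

I: no other strategy beats it everywhere (II at Opt1 (-2>-3); III at Opt1 (-2>-6); IV at Opt1 (-2>-5); V at Opt2 (-3>-6)).
II is weakly dominated by V (Opt1: -1>-3, Opt2: -6>-8, Opt3: -9>-11, Opt4: 1>-1).
III: dominated, since I does at least as well everywhere (Opt1: -2>-6, Opt2: -3=-3, Opt3: 8>-3, Opt4: -6>-9).
V weakly dominates IV — Opt1: -1>-5, Opt2: -6>-9, Opt3: -9>-13, Opt4: 1=1.
Nothing dominates V: I at Opt1 (-1>-2); II at Opt1 (-1>-3); III at Opt1 (-1>-6); IV at Opt1 (-1>-5).

II, III, IV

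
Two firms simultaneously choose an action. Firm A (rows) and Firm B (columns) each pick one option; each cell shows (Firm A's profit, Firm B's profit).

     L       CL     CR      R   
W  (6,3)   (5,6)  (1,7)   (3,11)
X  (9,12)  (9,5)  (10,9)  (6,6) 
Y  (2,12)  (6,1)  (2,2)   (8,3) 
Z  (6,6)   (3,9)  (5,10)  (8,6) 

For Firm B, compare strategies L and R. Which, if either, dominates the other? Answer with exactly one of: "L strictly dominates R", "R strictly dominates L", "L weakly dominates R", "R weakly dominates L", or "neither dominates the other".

neither dominates the other

Compare L to R across each choice by Firm A: W: 3<11, X: 12>6, Y: 12>3, Z: 6=6.
L does better at X, Y but worse at W; neither strategy dominates the other.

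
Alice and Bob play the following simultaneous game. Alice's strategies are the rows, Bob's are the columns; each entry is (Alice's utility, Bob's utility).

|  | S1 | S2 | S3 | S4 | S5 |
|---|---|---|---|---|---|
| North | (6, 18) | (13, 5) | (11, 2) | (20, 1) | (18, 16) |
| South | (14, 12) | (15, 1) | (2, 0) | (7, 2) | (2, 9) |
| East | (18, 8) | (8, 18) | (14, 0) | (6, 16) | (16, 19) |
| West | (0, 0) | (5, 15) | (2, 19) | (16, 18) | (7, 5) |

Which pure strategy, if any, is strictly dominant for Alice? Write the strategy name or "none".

North fails to dominate South at S1 (6<14).
South fails to dominate North at S3 (2<11).
East fails to dominate North at S2 (8<13).
West fails to dominate North at S1 (0<6).
No single strategy dominates all the others.

none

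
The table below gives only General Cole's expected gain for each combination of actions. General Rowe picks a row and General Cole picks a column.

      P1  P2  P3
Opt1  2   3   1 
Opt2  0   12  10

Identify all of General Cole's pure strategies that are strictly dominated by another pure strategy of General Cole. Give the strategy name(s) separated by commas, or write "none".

P1: dominated, since P2 does at least as well everywhere (Opt1: 3>2, Opt2: 12>0).
P2: no other strategy beats it everywhere (P1 at Opt1 (3>2); P3 at Opt1 (3>1)).
P3: dominated, since P2 does at least as well everywhere (Opt1: 3>1, Opt2: 12>10).

P1, P3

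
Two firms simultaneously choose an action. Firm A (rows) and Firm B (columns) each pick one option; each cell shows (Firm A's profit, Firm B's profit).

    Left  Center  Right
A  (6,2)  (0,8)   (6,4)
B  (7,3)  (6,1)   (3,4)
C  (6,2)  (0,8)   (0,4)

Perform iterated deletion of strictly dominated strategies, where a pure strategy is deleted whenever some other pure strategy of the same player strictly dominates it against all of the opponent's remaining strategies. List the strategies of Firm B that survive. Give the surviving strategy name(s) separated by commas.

For Firm A, B strictly dominates C on the remaining columns (Left: 7>6, Center: 6>0, Right: 3>0); eliminate C.
Column Left is eliminated: Right beats it against every remaining row (A: 4>2, B: 4>3).
Among the remaining strategies, none is strictly dominated by another pure strategy of the same player, so the elimination stops.
Surviving strategies — Firm A: {A, B}; Firm B: {Center, Right}.

Center, Right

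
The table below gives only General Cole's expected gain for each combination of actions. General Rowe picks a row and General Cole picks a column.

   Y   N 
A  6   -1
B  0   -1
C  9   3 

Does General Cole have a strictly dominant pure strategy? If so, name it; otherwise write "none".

Y

Y vs N: A: 6>-1, B: 0>-1, C: 9>3.
Y strictly beats every other strategy against every opponent action, so it is strictly dominant.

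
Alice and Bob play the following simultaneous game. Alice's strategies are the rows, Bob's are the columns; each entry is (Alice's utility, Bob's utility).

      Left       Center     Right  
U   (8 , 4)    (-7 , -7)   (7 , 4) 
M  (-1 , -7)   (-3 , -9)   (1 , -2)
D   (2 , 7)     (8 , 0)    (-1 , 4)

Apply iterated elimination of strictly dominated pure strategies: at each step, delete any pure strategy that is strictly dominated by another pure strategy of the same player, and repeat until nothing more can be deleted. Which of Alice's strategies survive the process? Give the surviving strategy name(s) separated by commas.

For Bob, Left strictly dominates Center on the remaining rows (U: 4>-7, M: -7>-9, D: 7>0); eliminate Center.
For Alice, U strictly dominates M on the remaining columns (Left: 8>-1, Right: 7>1); eliminate M.
For Alice, U strictly dominates D on the remaining columns (Left: 8>2, Right: 7>-1); eliminate D.
Among the remaining strategies, none is strictly dominated by another pure strategy of the same player, so the elimination stops.
Surviving strategies — Alice: {U}; Bob: {Left, Right}.

U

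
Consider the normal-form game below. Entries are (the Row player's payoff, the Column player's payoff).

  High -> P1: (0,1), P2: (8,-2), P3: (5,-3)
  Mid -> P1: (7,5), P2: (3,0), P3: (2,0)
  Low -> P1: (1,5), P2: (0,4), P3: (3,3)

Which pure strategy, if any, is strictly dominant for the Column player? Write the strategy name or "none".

P1

P1 vs P2: High: 1>-2, Mid: 5>0, Low: 5>4.
P1 vs P3: High: 1>-3, Mid: 5>0, Low: 5>3.
P1 strictly beats every other strategy against every opponent action, so it is strictly dominant.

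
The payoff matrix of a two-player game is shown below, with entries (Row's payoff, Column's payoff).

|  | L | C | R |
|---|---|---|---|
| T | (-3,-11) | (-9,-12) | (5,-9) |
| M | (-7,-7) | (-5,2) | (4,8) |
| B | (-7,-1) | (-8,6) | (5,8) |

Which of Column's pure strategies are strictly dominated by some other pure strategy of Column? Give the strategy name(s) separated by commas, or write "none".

L is strictly dominated by R (T: -9>-11, M: 8>-7, B: 8>-1).
C is strictly dominated by R (T: -9>-12, M: 8>2, B: 8>6).
R: no other strategy beats it everywhere (L at T (-9>-11); C at T (-9>-12)).

L, C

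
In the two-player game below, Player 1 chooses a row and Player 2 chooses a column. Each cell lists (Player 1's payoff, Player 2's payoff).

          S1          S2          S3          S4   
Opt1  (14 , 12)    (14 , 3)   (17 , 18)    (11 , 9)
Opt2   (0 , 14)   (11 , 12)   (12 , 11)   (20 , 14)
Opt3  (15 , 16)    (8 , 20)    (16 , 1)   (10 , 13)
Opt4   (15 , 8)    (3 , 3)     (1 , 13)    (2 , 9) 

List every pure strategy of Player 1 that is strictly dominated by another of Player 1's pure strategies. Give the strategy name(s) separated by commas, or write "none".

Opt1: no other strategy beats it everywhere (Opt2 at S1 (14>0); Opt3 at S2 (14>8); Opt4 at S2 (14>3)).
Nothing dominates Opt2: Opt1 at S4 (20>11); Opt3 at S2 (11>8); Opt4 at S2 (11>3).
Nothing dominates Opt3: Opt1 at S1 (15>14); Opt2 at S1 (15>0); Opt4 at S1 (15=15).
Nothing dominates Opt4: Opt1 at S1 (15>14); Opt2 at S1 (15>0); Opt3 at S1 (15=15).

none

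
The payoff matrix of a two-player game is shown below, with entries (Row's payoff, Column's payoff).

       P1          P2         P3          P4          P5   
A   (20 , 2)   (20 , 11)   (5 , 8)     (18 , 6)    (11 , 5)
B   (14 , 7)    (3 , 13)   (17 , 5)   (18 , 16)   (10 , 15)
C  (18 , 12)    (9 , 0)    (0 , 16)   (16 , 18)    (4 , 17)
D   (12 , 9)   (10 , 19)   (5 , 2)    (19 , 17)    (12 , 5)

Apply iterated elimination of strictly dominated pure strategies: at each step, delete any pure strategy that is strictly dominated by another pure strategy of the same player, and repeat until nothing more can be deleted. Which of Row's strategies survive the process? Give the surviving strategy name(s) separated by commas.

A

Row's strategy C is strictly dominated by A (P1: 20>18, P2: 20>9, P3: 5>0, P4: 18>16, P5: 11>4) and is removed.
Column's strategy P1 is strictly dominated by P2 (A: 11>2, B: 13>7, D: 19>9) and is removed.
For Column, P2 strictly dominates P3 on the remaining rows (A: 11>8, B: 13>5, D: 19>2); eliminate P3.
Row's strategy B is strictly dominated by D (P2: 10>3, P4: 19>18, P5: 12>10) and is removed.
Column P4 is eliminated: P2 beats it against every remaining row (A: 11>6, D: 19>17).
For Column, P2 strictly dominates P5 on the remaining rows (A: 11>5, D: 19>5); eliminate P5.
For Row, A strictly dominates D on the remaining columns (P2: 20>10); eliminate D.
Among the remaining strategies, none is strictly dominated by another pure strategy of the same player, so the elimination stops.
Surviving strategies — Row: {A}; Column: {P2}.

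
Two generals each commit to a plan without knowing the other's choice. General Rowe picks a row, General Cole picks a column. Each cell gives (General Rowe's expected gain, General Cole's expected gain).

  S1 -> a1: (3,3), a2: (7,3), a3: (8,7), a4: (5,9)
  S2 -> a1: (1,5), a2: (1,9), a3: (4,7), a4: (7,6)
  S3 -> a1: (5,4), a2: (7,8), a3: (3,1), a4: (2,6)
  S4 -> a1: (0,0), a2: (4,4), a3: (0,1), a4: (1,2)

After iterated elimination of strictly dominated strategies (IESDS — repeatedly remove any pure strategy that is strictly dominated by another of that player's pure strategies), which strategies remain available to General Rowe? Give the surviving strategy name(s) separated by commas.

S1, S2, S3

Row S4 is eliminated: S1 beats it against every remaining column (a1: 3>0, a2: 7>4, a3: 8>0, a4: 5>1).
Column a1 is eliminated: a4 beats it against every remaining row (S1: 9>3, S2: 6>5, S3: 6>4).
Among the remaining strategies, none is strictly dominated by another pure strategy of the same player, so the elimination stops.
Surviving strategies — General Rowe: {S1, S2, S3}; General Cole: {a2, a3, a4}.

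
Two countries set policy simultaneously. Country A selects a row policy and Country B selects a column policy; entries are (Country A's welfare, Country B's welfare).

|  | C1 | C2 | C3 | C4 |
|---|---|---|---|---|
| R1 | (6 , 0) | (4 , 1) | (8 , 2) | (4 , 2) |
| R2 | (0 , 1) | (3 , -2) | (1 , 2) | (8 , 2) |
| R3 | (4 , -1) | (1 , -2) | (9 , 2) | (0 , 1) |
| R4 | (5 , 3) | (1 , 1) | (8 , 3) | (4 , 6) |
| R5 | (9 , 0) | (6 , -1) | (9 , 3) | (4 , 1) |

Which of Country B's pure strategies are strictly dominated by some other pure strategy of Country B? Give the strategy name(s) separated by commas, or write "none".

C1, C2

C1: dominated, since C4 does at least as well everywhere (R1: 2>0, R2: 2>1, R3: 1>-1, R4: 6>3, R5: 1>0).
C2 is strictly dominated by C3 (R1: 2>1, R2: 2>-2, R3: 2>-2, R4: 3>1, R5: 3>-1).
C3 is not dominated — it holds its own against C1 at R1 (2>0); C2 at R1 (2>1); C4 at R1 (2=2).
C4: no other strategy beats it everywhere (C1 at R1 (2>0); C2 at R1 (2>1); C3 at R1 (2=2)).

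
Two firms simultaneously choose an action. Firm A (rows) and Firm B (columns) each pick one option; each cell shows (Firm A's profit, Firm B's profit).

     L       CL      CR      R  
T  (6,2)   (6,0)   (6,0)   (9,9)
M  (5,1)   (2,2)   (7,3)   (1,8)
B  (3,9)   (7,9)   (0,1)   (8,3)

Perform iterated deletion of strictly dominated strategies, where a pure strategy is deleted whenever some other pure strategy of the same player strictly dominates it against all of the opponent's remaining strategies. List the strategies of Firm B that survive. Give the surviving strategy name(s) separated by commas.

Column CR is eliminated: R beats it against every remaining row (T: 9>0, M: 8>3, B: 3>1).
Firm A's strategy M is strictly dominated by T (L: 6>5, CL: 6>2, R: 9>1) and is removed.
Among the remaining strategies, none is strictly dominated by another pure strategy of the same player, so the elimination stops.
Surviving strategies — Firm A: {T, B}; Firm B: {L, CL, R}.

L, CL, R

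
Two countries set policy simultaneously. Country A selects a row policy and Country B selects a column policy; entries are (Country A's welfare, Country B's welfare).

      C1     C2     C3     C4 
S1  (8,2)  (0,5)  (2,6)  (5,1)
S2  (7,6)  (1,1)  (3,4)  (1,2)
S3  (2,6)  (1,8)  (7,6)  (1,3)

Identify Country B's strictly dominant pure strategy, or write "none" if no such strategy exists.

none

C1 fails to dominate C2 at S1 (2<5).
C2 fails to dominate C1 at S2 (1<6).
C3 fails to dominate C1 at S2 (4<6).
C4 fails to dominate C1 at S1 (1<2).
No single strategy dominates all the others.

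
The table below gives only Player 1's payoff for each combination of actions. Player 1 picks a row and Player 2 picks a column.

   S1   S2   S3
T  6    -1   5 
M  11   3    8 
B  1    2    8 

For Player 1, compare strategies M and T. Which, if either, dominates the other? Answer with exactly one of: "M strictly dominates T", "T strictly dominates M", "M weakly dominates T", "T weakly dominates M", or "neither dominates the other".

Compare M to T across each choice by Player 2: S1: 11>6, S2: 3>-1, S3: 8>5.
Every comparison favours M, so M strictly dominates T.

M strictly dominates T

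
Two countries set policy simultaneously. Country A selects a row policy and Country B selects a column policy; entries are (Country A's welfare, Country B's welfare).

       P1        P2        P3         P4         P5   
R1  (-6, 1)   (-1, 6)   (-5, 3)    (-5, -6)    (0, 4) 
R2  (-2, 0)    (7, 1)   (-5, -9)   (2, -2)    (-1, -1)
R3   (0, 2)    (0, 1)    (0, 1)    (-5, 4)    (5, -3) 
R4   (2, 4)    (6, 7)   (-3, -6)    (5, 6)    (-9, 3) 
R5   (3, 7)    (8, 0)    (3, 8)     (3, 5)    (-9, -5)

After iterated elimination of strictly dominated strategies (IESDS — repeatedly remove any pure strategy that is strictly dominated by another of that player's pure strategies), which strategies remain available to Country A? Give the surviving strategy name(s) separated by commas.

R4, R5

For Country B, P2 strictly dominates P5 on the remaining rows (R1: 6>4, R2: 1>-1, R3: 1>-3, R4: 7>3, R5: 0>-5); eliminate P5.
Row R1 is eliminated: R4 beats it against every remaining column (P1: 2>-6, P2: 6>-1, P3: -3>-5, P4: 5>-5).
Country A's strategy R2 is strictly dominated by R5 (P1: 3>-2, P2: 8>7, P3: 3>-5, P4: 3>2) and is removed.
Country A's strategy R3 is strictly dominated by R5 (P1: 3>0, P2: 8>0, P3: 3>0, P4: 3>-5) and is removed.
Among the remaining strategies, none is strictly dominated by another pure strategy of the same player, so the elimination stops.
Surviving strategies — Country A: {R4, R5}; Country B: {P1, P2, P3, P4}.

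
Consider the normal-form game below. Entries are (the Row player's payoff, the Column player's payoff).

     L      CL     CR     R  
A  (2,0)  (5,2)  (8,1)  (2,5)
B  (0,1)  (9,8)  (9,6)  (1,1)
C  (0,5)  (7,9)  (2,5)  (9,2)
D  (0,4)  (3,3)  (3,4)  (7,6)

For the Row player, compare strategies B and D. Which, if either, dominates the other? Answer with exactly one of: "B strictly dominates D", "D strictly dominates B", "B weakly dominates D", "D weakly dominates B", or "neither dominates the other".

B's payoffs vs D's, by the Column player's action — L: 0=0, CL: 9>3, CR: 9>3, R: 1<7.
B does better at CL, CR but worse at R; neither strategy dominates the other.

neither dominates the other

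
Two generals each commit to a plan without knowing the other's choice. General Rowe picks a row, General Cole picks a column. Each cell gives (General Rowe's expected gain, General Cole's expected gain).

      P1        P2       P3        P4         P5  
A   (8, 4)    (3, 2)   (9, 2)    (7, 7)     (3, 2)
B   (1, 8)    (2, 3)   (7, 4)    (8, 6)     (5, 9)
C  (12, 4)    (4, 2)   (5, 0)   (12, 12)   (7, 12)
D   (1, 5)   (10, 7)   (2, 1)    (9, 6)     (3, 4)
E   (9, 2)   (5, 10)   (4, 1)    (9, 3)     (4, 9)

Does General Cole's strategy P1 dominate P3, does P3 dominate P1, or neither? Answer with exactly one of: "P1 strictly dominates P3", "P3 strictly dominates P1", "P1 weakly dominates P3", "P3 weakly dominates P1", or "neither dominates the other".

Compare P1 to P3 across each choice by General Rowe: A: 4>2, B: 8>4, C: 4>0, D: 5>1, E: 2>1.
Every comparison favours P1, so P1 strictly dominates P3.

P1 strictly dominates P3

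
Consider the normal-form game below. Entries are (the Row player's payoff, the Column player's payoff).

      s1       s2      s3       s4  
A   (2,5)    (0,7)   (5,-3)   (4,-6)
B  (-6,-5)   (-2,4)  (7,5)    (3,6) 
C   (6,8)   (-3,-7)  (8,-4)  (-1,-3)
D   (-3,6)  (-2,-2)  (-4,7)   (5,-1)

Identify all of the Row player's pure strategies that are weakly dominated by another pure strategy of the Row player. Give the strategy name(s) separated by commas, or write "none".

none

A is not dominated — it holds its own against B at s1 (2>-6); C at s2 (0>-3); D at s1 (2>-3).
B is not dominated — it holds its own against A at s3 (7>5); C at s2 (-2>-3); D at s3 (7>-4).
Nothing dominates C: A at s1 (6>2); B at s1 (6>-6); D at s1 (6>-3).
D: no other strategy beats it everywhere (A at s4 (5>4); B at s1 (-3>-6); C at s2 (-2>-3)).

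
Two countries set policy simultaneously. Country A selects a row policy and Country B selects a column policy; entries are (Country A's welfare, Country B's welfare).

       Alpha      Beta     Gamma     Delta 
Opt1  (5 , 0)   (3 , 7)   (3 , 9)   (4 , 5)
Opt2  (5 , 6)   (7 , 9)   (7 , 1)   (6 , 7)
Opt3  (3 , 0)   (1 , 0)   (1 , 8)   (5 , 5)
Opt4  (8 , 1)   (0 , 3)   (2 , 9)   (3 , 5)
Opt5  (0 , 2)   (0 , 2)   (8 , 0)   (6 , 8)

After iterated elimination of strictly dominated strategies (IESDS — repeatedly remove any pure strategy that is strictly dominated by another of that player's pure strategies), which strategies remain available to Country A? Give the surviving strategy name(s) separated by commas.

For Country A, Opt2 strictly dominates Opt3 on the remaining columns (Alpha: 5>3, Beta: 7>1, Gamma: 7>1, Delta: 6>5); eliminate Opt3.
Country B's strategy Alpha is strictly dominated by Delta (Opt1: 5>0, Opt2: 7>6, Opt4: 5>1, Opt5: 8>2) and is removed.
Country A's strategy Opt1 is strictly dominated by Opt2 (Beta: 7>3, Gamma: 7>3, Delta: 6>4) and is removed.
Country A's strategy Opt4 is strictly dominated by Opt2 (Beta: 7>0, Gamma: 7>2, Delta: 6>3) and is removed.
Column Gamma is eliminated: Beta beats it against every remaining row (Opt2: 9>1, Opt5: 2>0).
Among the remaining strategies, none is strictly dominated by another pure strategy of the same player, so the elimination stops.
Surviving strategies — Country A: {Opt2, Opt5}; Country B: {Beta, Delta}.

Opt2, Opt5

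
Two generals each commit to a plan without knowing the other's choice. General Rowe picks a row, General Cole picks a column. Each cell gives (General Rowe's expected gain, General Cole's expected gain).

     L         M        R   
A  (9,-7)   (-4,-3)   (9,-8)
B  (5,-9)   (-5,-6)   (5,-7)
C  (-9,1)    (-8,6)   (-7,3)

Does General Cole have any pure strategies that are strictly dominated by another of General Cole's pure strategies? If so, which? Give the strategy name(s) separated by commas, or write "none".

L, R

M strictly dominates L — A: -3>-7, B: -6>-9, C: 6>1.
M: no other strategy beats it everywhere (L at A (-3>-7); R at A (-3>-8)).
R is strictly dominated by M (A: -3>-8, B: -6>-7, C: 6>3).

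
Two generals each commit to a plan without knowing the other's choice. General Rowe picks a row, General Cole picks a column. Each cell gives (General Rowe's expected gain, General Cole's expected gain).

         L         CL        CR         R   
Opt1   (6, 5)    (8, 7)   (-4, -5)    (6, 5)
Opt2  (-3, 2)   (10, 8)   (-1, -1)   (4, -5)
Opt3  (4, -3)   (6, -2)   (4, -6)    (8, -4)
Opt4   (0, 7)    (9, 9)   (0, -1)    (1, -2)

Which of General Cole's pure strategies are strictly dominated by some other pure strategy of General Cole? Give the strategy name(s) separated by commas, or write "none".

L is strictly dominated by CL (Opt1: 7>5, Opt2: 8>2, Opt3: -2>-3, Opt4: 9>7).
CL is not dominated — it holds its own against L at Opt1 (7>5); CR at Opt1 (7>-5); R at Opt1 (7>5).
L strictly dominates CR — Opt1: 5>-5, Opt2: 2>-1, Opt3: -3>-6, Opt4: 7>-1.
CL strictly dominates R — Opt1: 7>5, Opt2: 8>-5, Opt3: -2>-4, Opt4: 9>-2.

L, CR, R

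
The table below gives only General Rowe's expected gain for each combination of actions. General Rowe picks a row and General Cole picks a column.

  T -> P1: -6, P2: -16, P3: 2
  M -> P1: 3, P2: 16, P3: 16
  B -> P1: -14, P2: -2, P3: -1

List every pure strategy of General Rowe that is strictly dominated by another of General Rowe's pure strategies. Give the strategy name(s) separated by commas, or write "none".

T, B

T: dominated, since M does at least as well everywhere (P1: 3>-6, P2: 16>-16, P3: 16>2).
M is not dominated — it holds its own against T at P1 (3>-6); B at P1 (3>-14).
B is strictly dominated by M (P1: 3>-14, P2: 16>-2, P3: 16>-1).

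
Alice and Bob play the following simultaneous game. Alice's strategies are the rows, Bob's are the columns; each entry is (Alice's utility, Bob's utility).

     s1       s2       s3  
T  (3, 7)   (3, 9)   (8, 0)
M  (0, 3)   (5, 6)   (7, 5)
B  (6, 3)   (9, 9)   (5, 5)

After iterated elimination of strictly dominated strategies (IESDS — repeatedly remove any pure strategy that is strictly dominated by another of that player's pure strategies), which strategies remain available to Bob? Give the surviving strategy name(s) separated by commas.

s2

For Bob, s2 strictly dominates s1 on the remaining rows (T: 9>7, M: 6>3, B: 9>3); eliminate s1.
For Bob, s2 strictly dominates s3 on the remaining rows (T: 9>0, M: 6>5, B: 9>5); eliminate s3.
Row T is eliminated: M beats it against every remaining column (s2: 5>3).
For Alice, B strictly dominates M on the remaining columns (s2: 9>5); eliminate M.
Among the remaining strategies, none is strictly dominated by another pure strategy of the same player, so the elimination stops.
Surviving strategies — Alice: {B}; Bob: {s2}.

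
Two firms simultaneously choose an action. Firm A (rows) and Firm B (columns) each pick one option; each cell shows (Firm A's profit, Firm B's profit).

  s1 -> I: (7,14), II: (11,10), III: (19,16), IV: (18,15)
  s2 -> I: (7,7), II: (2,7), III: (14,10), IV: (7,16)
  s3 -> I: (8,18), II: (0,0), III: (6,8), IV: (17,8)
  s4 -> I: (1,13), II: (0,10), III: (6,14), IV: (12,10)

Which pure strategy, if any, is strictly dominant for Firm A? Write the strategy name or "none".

s1 fails to dominate s2 at I (7=7).
s2 fails to dominate s1 at I (7=7).
s3 fails to dominate s1 at II (0<11).
s4 fails to dominate s1 at I (1<7).
No single strategy dominates all the others.

none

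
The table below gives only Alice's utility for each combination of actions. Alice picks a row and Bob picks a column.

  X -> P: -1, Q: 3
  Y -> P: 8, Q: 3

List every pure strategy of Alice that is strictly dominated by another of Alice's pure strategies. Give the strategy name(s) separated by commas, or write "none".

X: no other strategy beats it everywhere (Y at Q (3=3)).
Y is not dominated — it holds its own against X at P (8>-1).

none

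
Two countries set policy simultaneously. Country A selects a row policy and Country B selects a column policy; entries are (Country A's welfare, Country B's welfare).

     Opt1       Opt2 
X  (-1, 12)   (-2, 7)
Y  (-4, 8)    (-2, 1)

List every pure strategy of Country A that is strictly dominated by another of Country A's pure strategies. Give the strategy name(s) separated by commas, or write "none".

X: no other strategy beats it everywhere (Y at Opt1 (-1>-4)).
Y: no other strategy beats it everywhere (X at Opt2 (-2=-2)).

none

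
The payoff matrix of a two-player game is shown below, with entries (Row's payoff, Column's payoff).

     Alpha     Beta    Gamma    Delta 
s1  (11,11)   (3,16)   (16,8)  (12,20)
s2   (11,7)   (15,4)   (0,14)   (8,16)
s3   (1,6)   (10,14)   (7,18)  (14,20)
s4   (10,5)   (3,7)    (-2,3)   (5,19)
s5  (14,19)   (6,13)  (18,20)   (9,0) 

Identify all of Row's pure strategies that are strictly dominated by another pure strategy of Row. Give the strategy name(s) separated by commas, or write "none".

s4

s1 is not dominated — it holds its own against s2 at Alpha (11=11); s3 at Alpha (11>1); s4 at Alpha (11>10); s5 at Delta (12>9).
Nothing dominates s2: s1 at Alpha (11=11); s3 at Alpha (11>1); s4 at Alpha (11>10); s5 at Beta (15>6).
Nothing dominates s3: s1 at Beta (10>3); s2 at Gamma (7>0); s4 at Beta (10>3); s5 at Beta (10>6).
s2 strictly dominates s4 — Alpha: 11>10, Beta: 15>3, Gamma: 0>-2, Delta: 8>5.
s5 is not dominated — it holds its own against s1 at Alpha (14>11); s2 at Alpha (14>11); s3 at Alpha (14>1); s4 at Alpha (14>10).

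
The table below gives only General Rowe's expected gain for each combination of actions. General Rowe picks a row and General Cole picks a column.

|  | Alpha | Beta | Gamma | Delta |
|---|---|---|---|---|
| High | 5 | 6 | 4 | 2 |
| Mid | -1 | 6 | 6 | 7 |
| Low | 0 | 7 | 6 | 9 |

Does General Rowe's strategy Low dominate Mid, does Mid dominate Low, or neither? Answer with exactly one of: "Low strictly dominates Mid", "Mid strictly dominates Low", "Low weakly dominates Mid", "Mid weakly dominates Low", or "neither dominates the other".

Compare Low to Mid across each choice by General Cole: Alpha: 0>-1, Beta: 7>6, Gamma: 6=6, Delta: 9>7.
Low is at least as good everywhere and strictly better somewhere (tied only at Gamma), so Low weakly but not strictly dominates Mid.

Low weakly dominates Mid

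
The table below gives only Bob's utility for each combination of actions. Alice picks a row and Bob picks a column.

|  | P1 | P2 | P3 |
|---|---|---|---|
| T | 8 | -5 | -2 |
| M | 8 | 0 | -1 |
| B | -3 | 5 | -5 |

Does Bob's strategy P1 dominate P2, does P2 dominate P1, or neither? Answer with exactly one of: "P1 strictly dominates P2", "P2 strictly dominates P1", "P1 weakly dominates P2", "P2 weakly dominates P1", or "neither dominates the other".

neither dominates the other

P1's payoffs vs P2's, by Alice's action — T: 8>-5, M: 8>0, B: -3<5.
P1 does better at T, M but worse at B; neither strategy dominates the other.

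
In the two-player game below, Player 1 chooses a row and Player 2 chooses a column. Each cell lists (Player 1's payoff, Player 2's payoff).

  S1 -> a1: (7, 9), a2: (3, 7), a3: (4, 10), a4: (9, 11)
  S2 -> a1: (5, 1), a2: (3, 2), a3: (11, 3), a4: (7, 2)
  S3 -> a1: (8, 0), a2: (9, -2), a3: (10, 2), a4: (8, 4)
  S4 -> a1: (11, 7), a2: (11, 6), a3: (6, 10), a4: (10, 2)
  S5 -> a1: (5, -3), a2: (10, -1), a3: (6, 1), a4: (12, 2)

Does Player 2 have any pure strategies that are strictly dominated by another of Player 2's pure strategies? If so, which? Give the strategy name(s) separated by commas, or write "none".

a3 strictly dominates a1 — S1: 10>9, S2: 3>1, S3: 2>0, S4: 10>7, S5: 1>-3.
a2: dominated, since a3 does at least as well everywhere (S1: 10>7, S2: 3>2, S3: 2>-2, S4: 10>6, S5: 1>-1).
Nothing dominates a3: a1 at S1 (10>9); a2 at S1 (10>7); a4 at S2 (3>2).
a4: no other strategy beats it everywhere (a1 at S1 (11>9); a2 at S1 (11>7); a3 at S1 (11>10)).

a1, a2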